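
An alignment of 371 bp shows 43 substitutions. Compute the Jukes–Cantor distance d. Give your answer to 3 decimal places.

p = 43/371 ≈ 0.115903.
d = −(3/4) ln(1 − 4p/3) = −0.75 ln(1 − 0.154537) = −0.75 ln(0.845463)
  = −0.75 × (-0.167871) = 0.125903 substitutions/site.

0.126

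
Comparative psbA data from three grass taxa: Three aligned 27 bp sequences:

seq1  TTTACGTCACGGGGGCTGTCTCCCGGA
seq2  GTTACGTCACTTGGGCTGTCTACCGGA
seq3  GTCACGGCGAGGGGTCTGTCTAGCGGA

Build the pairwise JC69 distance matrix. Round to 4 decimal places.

d(seq1,seq2) = 0.1650, d(seq1,seq3) = 0.3770, d(seq2,seq3) = 0.3770

seq1–seq2: 4/27 sites differ → p ≈ 0.148148, d = −0.75 ln(1 − 0.197531) = 0.165047 ≈ 0.1650.
seq1–seq3: 8/27 sites differ → p ≈ 0.296296, d = −0.75 ln(1 − 0.395061) = 0.376971 ≈ 0.3770.
seq2–seq3: 8/27 sites differ → p ≈ 0.296296, d = −0.75 ln(1 − 0.395061) = 0.376971 ≈ 0.3770.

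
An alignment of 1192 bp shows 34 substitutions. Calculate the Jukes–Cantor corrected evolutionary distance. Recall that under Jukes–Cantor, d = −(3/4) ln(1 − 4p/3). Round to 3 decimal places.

p = 34/1192 ≈ 0.028523.
d = −(3/4) ln(1 − 4p/3) = −0.75 ln(1 − 0.038031) = −0.75 ln(0.961969)
  = −0.75 × (-0.038773) = 0.029080 substitutions/site.

0.029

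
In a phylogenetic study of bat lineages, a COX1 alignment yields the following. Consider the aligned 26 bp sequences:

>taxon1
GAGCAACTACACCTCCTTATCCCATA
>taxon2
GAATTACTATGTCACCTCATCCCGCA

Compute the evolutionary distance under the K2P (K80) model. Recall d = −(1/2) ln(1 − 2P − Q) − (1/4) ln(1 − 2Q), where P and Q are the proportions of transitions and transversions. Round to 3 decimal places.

0.631

Of 26 sites, 8 differences are transitions and 2 are transversions, so P = 8/26 ≈ 0.307692 and Q = 2/26 ≈ 0.076923.
Under the Kimura two-parameter model, d = −½ ln(1 − 2P − Q) − ¼ ln(1 − 2Q).
1 − 2P − Q = 0.307693, giving −½ ln(0.307693) = 0.589326.
1 − 2Q = 0.846154, giving −¼ ln(0.846154) = 0.041763.
d = 0.589326 + 0.041763 = 0.631089.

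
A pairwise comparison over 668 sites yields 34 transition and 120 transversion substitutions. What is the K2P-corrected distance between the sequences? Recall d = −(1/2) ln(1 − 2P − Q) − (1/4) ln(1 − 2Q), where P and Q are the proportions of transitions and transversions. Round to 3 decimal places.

0.277

P = 34/668 ≈ 0.050898 and Q = 120/668 ≈ 0.179641.
Under the Kimura two-parameter model, d = −½ ln(1 − 2P − Q) − ¼ ln(1 − 2Q).
1 − 2P − Q = 0.718563, giving −½ ln(0.718563) = 0.165251.
1 − 2Q = 0.640718, giving −¼ ln(0.640718) = 0.111291.
d = 0.165251 + 0.111291 = 0.276542.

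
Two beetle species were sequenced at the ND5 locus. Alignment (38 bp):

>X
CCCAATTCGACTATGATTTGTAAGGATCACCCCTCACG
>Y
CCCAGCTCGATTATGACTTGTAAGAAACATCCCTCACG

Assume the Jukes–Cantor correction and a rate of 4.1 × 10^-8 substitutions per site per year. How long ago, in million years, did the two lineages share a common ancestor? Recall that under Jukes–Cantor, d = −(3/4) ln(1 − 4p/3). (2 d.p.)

The sequences differ at 7 of 38 sites (5, 6, 11, 17, 25, 27, 30), so p = 7/38 ≈ 0.184211.
d = −(3/4) ln(1 − 4p/3) = −0.75 ln(1 − 0.245615) = −0.75 ln(0.754385)
  = −0.75 × (-0.281852) = 0.211389 substitutions/site.
Under a molecular clock d = 2μt, so t = d/(2μ) = 0.211389 / (2 × 4.1 × 10^-8) = 2.58 million years.

2.58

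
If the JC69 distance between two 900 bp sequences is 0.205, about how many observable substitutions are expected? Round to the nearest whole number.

Invert JC69: p = (3/4)(1 − e^(−4d/3)) = 0.75 × (1 − e^(-0.273333)) = 0.75 × (1 − 0.760839) = 0.179371.
Expected differing sites = pL ≈ 0.179371 × 900 = 161.4339 ≈ 161.

161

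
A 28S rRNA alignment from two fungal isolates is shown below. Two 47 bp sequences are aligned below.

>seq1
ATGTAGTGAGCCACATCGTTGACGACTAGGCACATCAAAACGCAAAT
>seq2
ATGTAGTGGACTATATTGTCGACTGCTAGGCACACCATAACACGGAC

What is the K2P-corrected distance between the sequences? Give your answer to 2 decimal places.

Of 47 sites, 12 differences are transitions and 2 are transversions, so P = 12/47 ≈ 0.255319 and Q = 2/47 ≈ 0.042553.
Under the Kimura two-parameter model, d = −½ ln(1 − 2P − Q) − ¼ ln(1 − 2Q).
1 − 2P − Q = 0.446809, giving −½ ln(0.446809) = 0.402812.
1 − 2Q = 0.914894, giving −¼ ln(0.914894) = 0.022237.
d = 0.402812 + 0.022237 = 0.425049.

0.43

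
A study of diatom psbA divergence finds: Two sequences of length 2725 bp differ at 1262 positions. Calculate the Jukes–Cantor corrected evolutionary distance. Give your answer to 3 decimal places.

p = 1262/2725 ≈ 0.463119.
d = −(3/4) ln(1 − 4p/3) = −0.75 ln(1 − 0.617492) = −0.75 ln(0.382508)
  = −0.75 × (-0.961006) = 0.720755 substitutions/site.

0.721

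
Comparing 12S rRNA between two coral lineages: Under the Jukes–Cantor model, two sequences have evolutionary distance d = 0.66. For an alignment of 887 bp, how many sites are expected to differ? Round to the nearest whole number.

389

Invert JC69: p = (3/4)(1 − e^(−4d/3)) = 0.75 × (1 − e^(-0.88)) = 0.75 × (1 − 0.414783) = 0.438913.
Expected differing sites = pL ≈ 0.438913 × 887 = 389.315831 ≈ 389.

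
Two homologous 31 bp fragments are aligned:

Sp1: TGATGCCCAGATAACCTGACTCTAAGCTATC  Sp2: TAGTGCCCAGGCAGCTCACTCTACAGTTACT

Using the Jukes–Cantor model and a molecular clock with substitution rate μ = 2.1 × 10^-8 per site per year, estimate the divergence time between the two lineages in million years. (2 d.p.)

The sequences differ at 17 of 31 sites, so p = 17/31 ≈ 0.548387.
d = −(3/4) ln(1 − 4p/3) = −0.75 ln(1 − 0.731183) = −0.75 ln(0.268817)
  = −0.75 × (-1.313724) = 0.985293 substitutions/site.
Under a molecular clock d = 2μt, so t = d/(2μ) = 0.985293 / (2 × 2.1 × 10^-8) = 23.46 million years.

23.46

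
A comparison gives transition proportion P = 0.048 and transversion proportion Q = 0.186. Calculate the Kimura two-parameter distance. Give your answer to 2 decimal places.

0.28

Under the Kimura two-parameter model, d = −½ ln(1 − 2P − Q) − ¼ ln(1 − 2Q).
1 − 2P − Q = 0.718, giving −½ ln(0.718) = 0.165643.
1 − 2Q = 0.628, giving −¼ ln(0.628) = 0.116304.
d = 0.165643 + 0.116304 = 0.281947.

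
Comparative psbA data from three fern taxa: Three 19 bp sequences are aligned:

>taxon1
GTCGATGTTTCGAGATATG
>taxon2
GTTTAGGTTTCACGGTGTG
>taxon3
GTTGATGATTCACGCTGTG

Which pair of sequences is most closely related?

taxon1–taxon2: 7/19 differ, p = 0.368, d = 0.507.
taxon1–taxon3: 6/19 differ, p = 0.316, d = 0.410.
taxon2–taxon3: 4/19 differ, p = 0.211, d = 0.247.
The smallest distance is between taxon2 and taxon3.

taxon2 and taxon3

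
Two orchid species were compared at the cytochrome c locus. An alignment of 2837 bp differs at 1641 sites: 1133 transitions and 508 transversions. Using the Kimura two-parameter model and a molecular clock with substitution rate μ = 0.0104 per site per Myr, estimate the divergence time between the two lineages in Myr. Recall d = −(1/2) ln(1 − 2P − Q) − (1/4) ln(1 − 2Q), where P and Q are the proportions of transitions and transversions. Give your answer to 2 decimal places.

P = 1133/2837 ≈ 0.399366 and Q = 508/2837 ≈ 0.179062.
Under the Kimura two-parameter model, d = −½ ln(1 − 2P − Q) − ¼ ln(1 − 2Q).
1 − 2P − Q = 0.022206, giving −½ ln(0.022206) = 1.903696.
1 − 2Q = 0.641876, giving −¼ ln(0.641876) = 0.110840.
d = 1.903696 + 0.110840 = 2.014536.
Under a molecular clock d = 2μt, so t = d/(2μ) = 2.014536 / (2 × 0.0104) = 96.85 Myr.

96.85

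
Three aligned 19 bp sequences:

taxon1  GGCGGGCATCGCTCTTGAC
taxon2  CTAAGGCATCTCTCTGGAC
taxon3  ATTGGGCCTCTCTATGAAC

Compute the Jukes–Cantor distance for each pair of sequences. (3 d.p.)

d(taxon1,taxon2) = 0.410, d(taxon1,taxon3) = 0.618, d(taxon2,taxon3) = 0.410

taxon1–taxon2: 6/19 sites differ → p ≈ 0.315789, d = −0.75 ln(1 − 0.421052) = 0.409907 ≈ 0.410.
taxon1–taxon3: 8/19 sites differ → p ≈ 0.421053, d = −0.75 ln(1 − 0.561404) = 0.618132 ≈ 0.618.
taxon2–taxon3: 6/19 sites differ → p ≈ 0.315789, d = −0.75 ln(1 − 0.421052) = 0.409907 ≈ 0.410.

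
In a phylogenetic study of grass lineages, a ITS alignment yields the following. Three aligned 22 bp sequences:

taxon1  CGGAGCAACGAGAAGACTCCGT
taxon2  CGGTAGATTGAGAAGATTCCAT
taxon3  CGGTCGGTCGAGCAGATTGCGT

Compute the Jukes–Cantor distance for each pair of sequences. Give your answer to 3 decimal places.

d(taxon1,taxon2) = 0.414, d(taxon1,taxon3) = 0.497, d(taxon2,taxon3) = 0.339

taxon1–taxon2: 7/22 sites differ → p ≈ 0.318182, d = −0.75 ln(1 − 0.424243) = 0.414052 ≈ 0.414.
taxon1–taxon3: 8/22 sites differ → p ≈ 0.363636, d = −0.75 ln(1 − 0.484848) = 0.497470 ≈ 0.497.
taxon2–taxon3: 6/22 sites differ → p ≈ 0.272727, d = −0.75 ln(1 − 0.363636) = 0.338988 ≈ 0.339.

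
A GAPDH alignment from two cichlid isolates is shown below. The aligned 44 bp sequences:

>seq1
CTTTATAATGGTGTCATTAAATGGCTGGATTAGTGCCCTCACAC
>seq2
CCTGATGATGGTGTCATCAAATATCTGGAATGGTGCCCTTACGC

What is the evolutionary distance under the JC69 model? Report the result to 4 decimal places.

The sequences differ at 10 of 44 sites (2, 4, 7, 18, 23, 24, 30, 32, 40, 43), so p = 10/44 ≈ 0.227273.
d = −(3/4) ln(1 − 4p/3) = −0.75 ln(1 − 0.303031) = −0.75 ln(0.696969)
  = −0.75 × (-0.361014) = 0.270761 substitutions/site.

0.2708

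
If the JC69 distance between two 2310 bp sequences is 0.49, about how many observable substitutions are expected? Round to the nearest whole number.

Invert JC69: p = (3/4)(1 − e^(−4d/3)) = 0.75 × (1 − e^(-0.653333)) = 0.75 × (1 − 0.520309) = 0.359768.
Expected differing sites = pL ≈ 0.359768 × 2310 = 831.06408 ≈ 831.

831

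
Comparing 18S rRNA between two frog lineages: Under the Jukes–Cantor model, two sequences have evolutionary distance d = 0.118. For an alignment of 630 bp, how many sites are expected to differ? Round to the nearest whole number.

69

Invert JC69: p = (3/4)(1 − e^(−4d/3)) = 0.75 × (1 − e^(-0.157333)) = 0.75 × (1 − 0.854419) = 0.109186.
Expected differing sites = pL ≈ 0.109186 × 630 = 68.78718 ≈ 69.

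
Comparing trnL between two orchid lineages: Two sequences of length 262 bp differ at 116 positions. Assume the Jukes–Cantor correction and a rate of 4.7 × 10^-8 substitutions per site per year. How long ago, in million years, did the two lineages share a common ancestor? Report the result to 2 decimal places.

p = 116/262 ≈ 0.442748.
d = −(3/4) ln(1 − 4p/3) = −0.75 ln(1 − 0.590331) = −0.75 ln(0.409669)
  = −0.75 × (-0.892406) = 0.669305 substitutions/site.
Under a molecular clock d = 2μt, so t = d/(2μ) = 0.669305 / (2 × 4.7 × 10^-8) = 7.12 million years.

7.12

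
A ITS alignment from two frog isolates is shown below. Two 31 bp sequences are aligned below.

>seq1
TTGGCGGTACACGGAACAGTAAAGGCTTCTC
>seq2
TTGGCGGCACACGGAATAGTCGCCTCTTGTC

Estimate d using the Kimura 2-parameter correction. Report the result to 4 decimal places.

Of 31 sites, 3 differences are transitions and 5 are transversions, so P = 3/31 ≈ 0.096774 and Q = 5/31 ≈ 0.16129.
Under the Kimura two-parameter model, d = −½ ln(1 − 2P − Q) − ¼ ln(1 − 2Q).
1 − 2P − Q = 0.645162, giving −½ ln(0.645162) = 0.219127.
1 − 2Q = 0.67742, giving −¼ ln(0.67742) = 0.097366.
d = 0.219127 + 0.097366 = 0.316493.

0.3165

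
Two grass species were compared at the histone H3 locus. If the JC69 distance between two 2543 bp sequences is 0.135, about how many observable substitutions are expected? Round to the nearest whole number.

314

Invert JC69: p = (3/4)(1 − e^(−4d/3)) = 0.75 × (1 − e^(-0.18)) = 0.75 × (1 − 0.835270) = 0.123548.
Expected differing sites = pL ≈ 0.123548 × 2543 = 314.182564 ≈ 314.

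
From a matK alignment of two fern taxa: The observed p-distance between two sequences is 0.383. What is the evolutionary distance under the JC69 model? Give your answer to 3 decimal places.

0.536

d = −(3/4) ln(1 − 4p/3) = −0.75 ln(1 − 0.510667) = −0.75 ln(0.489333)
  = −0.75 × (-0.714712) = 0.536034 substitutions/site.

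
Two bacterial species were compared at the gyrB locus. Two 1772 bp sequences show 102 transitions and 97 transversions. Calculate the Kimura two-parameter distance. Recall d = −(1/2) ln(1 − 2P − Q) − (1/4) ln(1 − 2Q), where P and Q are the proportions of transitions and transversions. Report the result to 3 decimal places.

P = 102/1772 ≈ 0.057562 and Q = 97/1772 ≈ 0.05474.
Under the Kimura two-parameter model, d = −½ ln(1 − 2P − Q) − ¼ ln(1 − 2Q).
1 − 2P − Q = 0.830136, giving −½ ln(0.830136) = 0.093083.
1 − 2Q = 0.89052, giving −¼ ln(0.89052) = 0.028987.
d = 0.093083 + 0.028987 = 0.122070.

0.122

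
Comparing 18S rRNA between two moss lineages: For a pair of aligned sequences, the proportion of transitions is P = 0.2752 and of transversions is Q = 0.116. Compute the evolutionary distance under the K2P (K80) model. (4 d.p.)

Under the Kimura two-parameter model, d = −½ ln(1 − 2P − Q) − ¼ ln(1 − 2Q).
1 − 2P − Q = 0.3336, giving −½ ln(0.3336) = 0.548906.
1 − 2Q = 0.768, giving −¼ ln(0.768) = 0.065991.
d = 0.548906 + 0.065991 = 0.614897.

0.6149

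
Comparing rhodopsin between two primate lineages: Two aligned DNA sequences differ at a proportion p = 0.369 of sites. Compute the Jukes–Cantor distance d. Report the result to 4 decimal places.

0.5080

d = −(3/4) ln(1 − 4p/3) = −0.75 ln(1 − 0.492) = −0.75 ln(0.508)
  = −0.75 × (-0.677274) = 0.507956 substitutions/site.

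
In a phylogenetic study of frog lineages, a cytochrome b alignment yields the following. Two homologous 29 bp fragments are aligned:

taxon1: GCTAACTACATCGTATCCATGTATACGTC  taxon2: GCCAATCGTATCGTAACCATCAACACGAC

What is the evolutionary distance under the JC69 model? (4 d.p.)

The sequences differ at 10 of 29 sites (3, 6, 7, 8, 9, 16, 21, 22, 24, 28), so p = 10/29 ≈ 0.344828.
d = −(3/4) ln(1 − 4p/3) = −0.75 ln(1 − 0.459771) = −0.75 ln(0.540229)
  = −0.75 × (-0.615762) = 0.461822 substitutions/site.

0.4618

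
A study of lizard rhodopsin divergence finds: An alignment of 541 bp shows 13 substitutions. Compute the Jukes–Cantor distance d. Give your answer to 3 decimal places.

0.024

p = 13/541 ≈ 0.02403.
d = −(3/4) ln(1 − 4p/3) = −0.75 ln(1 − 0.03204) = −0.75 ln(0.96796)
  = −0.75 × (-0.032565) = 0.024424 substitutions/site.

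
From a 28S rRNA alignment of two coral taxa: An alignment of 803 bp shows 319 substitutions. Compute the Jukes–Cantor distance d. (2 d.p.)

p = 319/803 ≈ 0.39726.
d = −(3/4) ln(1 − 4p/3) = −0.75 ln(1 − 0.52968) = −0.75 ln(0.47032)
  = −0.75 × (-0.754342) = 0.565757 substitutions/site.

0.57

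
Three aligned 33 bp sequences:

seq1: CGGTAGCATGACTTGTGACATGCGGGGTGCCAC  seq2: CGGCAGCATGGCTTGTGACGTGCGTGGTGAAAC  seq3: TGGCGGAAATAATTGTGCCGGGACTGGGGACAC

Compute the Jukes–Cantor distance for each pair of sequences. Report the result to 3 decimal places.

seq1–seq2: 6/33 sites differ → p ≈ 0.181818, d = −0.75 ln(1 − 0.242424) = 0.208224 ≈ 0.208.
seq1–seq3: 15/33 sites differ → p ≈ 0.454545, d = −0.75 ln(1 − 0.60606) = 0.698667 ≈ 0.699.
seq2–seq3: 13/33 sites differ → p ≈ 0.393939, d = −0.75 ln(1 − 0.525252) = 0.558728 ≈ 0.559.

d(seq1,seq2) = 0.208, d(seq1,seq3) = 0.699, d(seq2,seq3) = 0.559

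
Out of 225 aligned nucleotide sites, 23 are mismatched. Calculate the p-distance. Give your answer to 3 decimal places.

p = 23/225 = 0.102222… ≈ 0.102 (to 3 d.p.).

0.102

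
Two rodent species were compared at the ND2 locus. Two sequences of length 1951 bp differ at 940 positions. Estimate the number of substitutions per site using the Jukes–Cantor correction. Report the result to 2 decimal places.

0.77

p = 940/1951 ≈ 0.481804.
d = −(3/4) ln(1 − 4p/3) = −0.75 ln(1 − 0.642405) = −0.75 ln(0.357595)
  = −0.75 × (-1.028354) = 0.771266 substitutions/site.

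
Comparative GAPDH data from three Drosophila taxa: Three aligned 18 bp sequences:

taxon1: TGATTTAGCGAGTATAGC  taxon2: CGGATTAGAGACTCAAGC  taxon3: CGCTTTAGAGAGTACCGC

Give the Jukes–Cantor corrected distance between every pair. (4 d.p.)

taxon1–taxon2: 7/18 sites differ → p ≈ 0.388889, d = −0.75 ln(1 − 0.518519) = 0.548166 ≈ 0.5482.
taxon1–taxon3: 5/18 sites differ → p ≈ 0.277778, d = −0.75 ln(1 − 0.370371) = 0.346968 ≈ 0.3470.
taxon2–taxon3: 6/18 sites differ → p ≈ 0.333333, d = −0.75 ln(1 − 0.444444) = 0.440839 ≈ 0.4408.

d(taxon1,taxon2) = 0.5482, d(taxon1,taxon3) = 0.3470, d(taxon2,taxon3) = 0.4408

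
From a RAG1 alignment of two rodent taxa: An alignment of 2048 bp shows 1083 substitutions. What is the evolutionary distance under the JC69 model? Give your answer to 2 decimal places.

0.92

p = 1083/2048 ≈ 0.528809.
d = −(3/4) ln(1 − 4p/3) = −0.75 ln(1 − 0.705079) = −0.75 ln(0.294921)
  = −0.75 × (-1.221048) = 0.915786 substitutions/site.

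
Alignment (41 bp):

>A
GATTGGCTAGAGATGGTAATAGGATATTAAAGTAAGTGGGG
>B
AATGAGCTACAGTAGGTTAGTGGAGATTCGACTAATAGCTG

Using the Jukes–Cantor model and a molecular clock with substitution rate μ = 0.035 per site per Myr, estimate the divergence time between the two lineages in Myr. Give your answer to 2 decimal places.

8.62

The sequences differ at 17 of 41 sites, so p = 17/41 ≈ 0.414634.
d = −(3/4) ln(1 − 4p/3) = −0.75 ln(1 − 0.552845) = −0.75 ln(0.447155)
  = −0.75 × (-0.804850) = 0.603638 substitutions/site.
Under a molecular clock d = 2μt, so t = d/(2μ) = 0.603638 / (2 × 0.035) = 8.62 Myr.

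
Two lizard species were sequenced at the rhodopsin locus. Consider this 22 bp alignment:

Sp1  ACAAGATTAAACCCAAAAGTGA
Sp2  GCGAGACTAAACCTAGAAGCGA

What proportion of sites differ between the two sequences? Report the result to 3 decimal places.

The sequences differ at 6 of 22 positions (sites 1, 3, 7, 14, 16, 20).
p = 6/22 = 0.272727… ≈ 0.273 (to 3 d.p.).

0.273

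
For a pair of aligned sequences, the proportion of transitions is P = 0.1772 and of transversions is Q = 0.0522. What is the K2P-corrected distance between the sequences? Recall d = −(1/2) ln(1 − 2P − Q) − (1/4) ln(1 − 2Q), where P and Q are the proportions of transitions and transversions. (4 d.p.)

Under the Kimura two-parameter model, d = −½ ln(1 − 2P − Q) − ¼ ln(1 − 2Q).
1 − 2P − Q = 0.5934, giving −½ ln(0.5934) = 0.260943.
1 − 2Q = 0.8956, giving −¼ ln(0.8956) = 0.027565.
d = 0.260943 + 0.027565 = 0.288508.

0.2885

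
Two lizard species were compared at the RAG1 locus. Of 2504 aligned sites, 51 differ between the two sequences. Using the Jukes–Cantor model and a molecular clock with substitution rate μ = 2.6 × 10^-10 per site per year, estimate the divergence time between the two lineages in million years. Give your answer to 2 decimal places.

p = 51/2504 ≈ 0.020367.
d = −(3/4) ln(1 − 4p/3) = −0.75 ln(1 − 0.027156) = −0.75 ln(0.972844)
  = −0.75 × (-0.027532) = 0.020649 substitutions/site.
Under a molecular clock d = 2μt, so t = d/(2μ) = 0.020649 / (2 × 2.6 × 10^-10) = 39.71 million years.

39.71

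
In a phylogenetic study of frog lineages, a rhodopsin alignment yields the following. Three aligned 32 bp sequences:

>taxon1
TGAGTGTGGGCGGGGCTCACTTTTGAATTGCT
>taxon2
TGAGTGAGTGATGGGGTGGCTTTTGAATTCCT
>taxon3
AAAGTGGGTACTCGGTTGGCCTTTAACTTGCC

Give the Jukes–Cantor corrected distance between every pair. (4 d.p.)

d(taxon1,taxon2) = 0.3041, d(taxon1,taxon3) = 0.6566, d(taxon2,taxon3) = 0.5199

taxon1–taxon2: 8/32 sites differ → p = 0.25, d = −0.75 ln(1 − 0.333333) = 0.304098 ≈ 0.3041.
taxon1–taxon3: 14/32 sites differ → p = 0.4375, d = −0.75 ln(1 − 0.583333) = 0.656601 ≈ 0.6566.
taxon2–taxon3: 12/32 sites differ → p = 0.375, d = −0.75 ln(1 − 0.5) = 0.519860 ≈ 0.5199.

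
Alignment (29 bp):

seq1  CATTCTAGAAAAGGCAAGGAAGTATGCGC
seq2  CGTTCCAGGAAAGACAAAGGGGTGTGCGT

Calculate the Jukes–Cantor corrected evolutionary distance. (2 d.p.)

The sequences differ at 9 of 29 sites (2, 6, 9, 14, 18, 20, 21, 24, 29), so p = 9/29 ≈ 0.310345.
d = −(3/4) ln(1 − 4p/3) = −0.75 ln(1 − 0.413793) = −0.75 ln(0.586207)
  = −0.75 × (-0.534082) = 0.400562 substitutions/site.

0.40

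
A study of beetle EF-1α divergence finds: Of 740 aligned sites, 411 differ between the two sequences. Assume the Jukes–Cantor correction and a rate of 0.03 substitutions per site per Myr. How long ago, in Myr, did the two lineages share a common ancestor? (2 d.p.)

16.86

p = 411/740 ≈ 0.555405.
d = −(3/4) ln(1 − 4p/3) = −0.75 ln(1 − 0.74054) = −0.75 ln(0.25946)
  = −0.75 × (-1.349153) = 1.011865 substitutions/site.
Under a molecular clock d = 2μt, so t = d/(2μ) = 1.011865 / (2 × 0.03) = 16.86 Myr.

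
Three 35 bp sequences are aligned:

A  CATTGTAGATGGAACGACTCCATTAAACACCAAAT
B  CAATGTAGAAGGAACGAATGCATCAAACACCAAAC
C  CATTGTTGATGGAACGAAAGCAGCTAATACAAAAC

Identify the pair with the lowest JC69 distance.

A–B: 6/35 differ, p = 0.171, d = 0.195.
A–C: 10/35 differ, p = 0.286, d = 0.360.
B–C: 8/35 differ, p = 0.229, d = 0.273.
The smallest distance is between A and B.

A and B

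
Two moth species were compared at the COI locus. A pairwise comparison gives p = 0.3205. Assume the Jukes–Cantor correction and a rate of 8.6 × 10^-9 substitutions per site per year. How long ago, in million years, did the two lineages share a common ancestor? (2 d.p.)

24.31

d = −(3/4) ln(1 − 4p/3) = −0.75 ln(1 − 0.427333) = −0.75 ln(0.572667)
  = −0.75 × (-0.557451) = 0.418088 substitutions/site.
Under a molecular clock d = 2μt, so t = d/(2μ) = 0.418088 / (2 × 8.6 × 10^-9) = 24.31 million years.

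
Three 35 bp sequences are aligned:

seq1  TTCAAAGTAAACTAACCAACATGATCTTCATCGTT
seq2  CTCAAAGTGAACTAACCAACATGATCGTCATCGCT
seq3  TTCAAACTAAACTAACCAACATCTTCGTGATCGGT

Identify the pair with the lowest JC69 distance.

seq1 and seq2

seq1–seq2: 4/35 differ, p = 0.114, d = 0.124.
seq1–seq3: 6/35 differ, p = 0.171, d = 0.195.
seq2–seq3: 7/35 differ, p = 0.200, d = 0.233.
The smallest distance is between seq1 and seq2.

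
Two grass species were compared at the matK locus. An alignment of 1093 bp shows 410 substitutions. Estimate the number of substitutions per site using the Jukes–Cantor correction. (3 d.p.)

0.520

p = 410/1093 ≈ 0.375114.
d = −(3/4) ln(1 − 4p/3) = −0.75 ln(1 − 0.500152) = −0.75 ln(0.499848)
  = −0.75 × (-0.693451) = 0.520088 substitutions/site.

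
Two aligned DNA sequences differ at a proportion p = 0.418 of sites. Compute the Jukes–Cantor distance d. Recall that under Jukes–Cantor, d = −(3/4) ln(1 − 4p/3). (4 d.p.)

d = −(3/4) ln(1 − 4p/3) = −0.75 ln(1 − 0.557333) = −0.75 ln(0.442667)
  = −0.75 × (-0.814937) = 0.611203 substitutions/site.

0.6112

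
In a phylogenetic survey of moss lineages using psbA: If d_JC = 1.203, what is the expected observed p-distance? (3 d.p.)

0.599

p = (3/4)(1 − e^(−4d/3)) = 0.75 × (1 − e^(-1.604)) = 0.75 × (1 − 0.201091) = 0.599182.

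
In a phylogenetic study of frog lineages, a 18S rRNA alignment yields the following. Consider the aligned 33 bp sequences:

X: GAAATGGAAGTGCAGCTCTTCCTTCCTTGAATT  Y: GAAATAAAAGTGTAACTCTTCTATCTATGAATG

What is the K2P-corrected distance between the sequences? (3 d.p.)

Of 33 sites, 6 differences are transitions and 3 are transversions, so P = 6/33 ≈ 0.181818 and Q = 3/33 ≈ 0.090909.
Under the Kimura two-parameter model, d = −½ ln(1 − 2P − Q) − ¼ ln(1 − 2Q).
1 − 2P − Q = 0.545455, giving −½ ln(0.545455) = 0.303067.
1 − 2Q = 0.818182, giving −¼ ln(0.818182) = 0.050168.
d = 0.303067 + 0.050168 = 0.353235.

0.353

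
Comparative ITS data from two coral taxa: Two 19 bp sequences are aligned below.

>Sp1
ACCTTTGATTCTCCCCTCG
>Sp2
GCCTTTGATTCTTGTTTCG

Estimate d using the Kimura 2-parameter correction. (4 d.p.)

0.3487

Of 19 sites, 4 differences are transitions and 1 are transversions, so P = 4/19 ≈ 0.210526 and Q = 1/19 ≈ 0.052632.
Under the Kimura two-parameter model, d = −½ ln(1 − 2P − Q) − ¼ ln(1 − 2Q).
1 − 2P − Q = 0.526316, giving −½ ln(0.526316) = 0.320927.
1 − 2Q = 0.894736, giving −¼ ln(0.894736) = 0.027807.
d = 0.320927 + 0.027807 = 0.348734.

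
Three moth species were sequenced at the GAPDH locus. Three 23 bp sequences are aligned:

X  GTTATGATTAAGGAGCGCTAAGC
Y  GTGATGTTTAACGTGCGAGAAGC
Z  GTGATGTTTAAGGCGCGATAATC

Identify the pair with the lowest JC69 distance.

Y and Z

X–Y: 6/23 differ, p = 0.261, d = 0.321.
X–Z: 5/23 differ, p = 0.217, d = 0.257.
Y–Z: 4/23 differ, p = 0.174, d = 0.198.
The smallest distance is between Y and Z.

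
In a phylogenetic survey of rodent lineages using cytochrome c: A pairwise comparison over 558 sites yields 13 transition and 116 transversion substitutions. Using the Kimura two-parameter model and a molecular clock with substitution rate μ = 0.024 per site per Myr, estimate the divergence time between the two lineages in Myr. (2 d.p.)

5.86

P = 13/558 ≈ 0.023297 and Q = 116/558 ≈ 0.207885.
Under the Kimura two-parameter model, d = −½ ln(1 − 2P − Q) − ¼ ln(1 − 2Q).
1 − 2P − Q = 0.745521, giving −½ ln(0.745521) = 0.146836.
1 − 2Q = 0.58423, giving −¼ ln(0.58423) = 0.134365.
d = 0.146836 + 0.134365 = 0.281201.
Under a molecular clock d = 2μt, so t = d/(2μ) = 0.281201 / (2 × 0.024) = 5.86 Myr.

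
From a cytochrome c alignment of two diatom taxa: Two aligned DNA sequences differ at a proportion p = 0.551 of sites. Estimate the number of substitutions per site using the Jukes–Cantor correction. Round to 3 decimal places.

d = −(3/4) ln(1 − 4p/3) = −0.75 ln(1 − 0.734667) = −0.75 ln(0.265333)
  = −0.75 × (-1.326770) = 0.995078 substitutions/site.

0.995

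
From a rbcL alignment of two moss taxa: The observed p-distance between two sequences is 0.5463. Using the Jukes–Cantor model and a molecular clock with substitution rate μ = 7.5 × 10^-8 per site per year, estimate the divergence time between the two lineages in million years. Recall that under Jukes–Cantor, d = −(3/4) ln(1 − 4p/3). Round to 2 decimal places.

6.52

d = −(3/4) ln(1 − 4p/3) = −0.75 ln(1 − 0.7284) = −0.75 ln(0.2716)
  = −0.75 × (-1.303425) = 0.977569 substitutions/site.
Under a molecular clock d = 2μt, so t = d/(2μ) = 0.977569 / (2 × 7.5 × 10^-8) = 6.52 million years.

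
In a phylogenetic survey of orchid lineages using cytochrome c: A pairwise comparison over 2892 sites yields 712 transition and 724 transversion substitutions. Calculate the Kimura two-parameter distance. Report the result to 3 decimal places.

0.852

P = 712/2892 ≈ 0.246196 and Q = 724/2892 ≈ 0.250346.
Under the Kimura two-parameter model, d = −½ ln(1 − 2P − Q) − ¼ ln(1 − 2Q).
1 − 2P − Q = 0.257262, giving −½ ln(0.257262) = 0.678830.
1 − 2Q = 0.499308, giving −¼ ln(0.499308) = 0.173633.
d = 0.678830 + 0.173633 = 0.852463.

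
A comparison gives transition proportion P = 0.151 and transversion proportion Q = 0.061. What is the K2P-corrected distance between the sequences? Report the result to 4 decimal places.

Under the Kimura two-parameter model, d = −½ ln(1 − 2P − Q) − ¼ ln(1 − 2Q).
1 − 2P − Q = 0.637, giving −½ ln(0.637) = 0.225493.
1 − 2Q = 0.878, giving −¼ ln(0.878) = 0.032527.
d = 0.225493 + 0.032527 = 0.258020.

0.2580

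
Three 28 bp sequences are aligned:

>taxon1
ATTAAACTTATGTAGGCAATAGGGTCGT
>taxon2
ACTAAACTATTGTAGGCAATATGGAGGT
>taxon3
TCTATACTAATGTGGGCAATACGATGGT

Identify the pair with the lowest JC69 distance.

taxon1 and taxon2

taxon1–taxon2: 6/28 differ, p = 0.214, d = 0.252.
taxon1–taxon3: 8/28 differ, p = 0.286, d = 0.360.
taxon2–taxon3: 7/28 differ, p = 0.250, d = 0.304.
The smallest distance is between taxon1 and taxon2.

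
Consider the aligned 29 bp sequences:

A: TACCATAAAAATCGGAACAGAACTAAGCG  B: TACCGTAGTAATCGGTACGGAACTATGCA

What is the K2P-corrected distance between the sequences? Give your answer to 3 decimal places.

0.296

Of 29 sites, 4 differences are transitions and 3 are transversions, so P = 4/29 ≈ 0.137931 and Q = 3/29 ≈ 0.103448.
Under the Kimura two-parameter model, d = −½ ln(1 − 2P − Q) − ¼ ln(1 − 2Q).
1 − 2P − Q = 0.62069, giving −½ ln(0.62069) = 0.238462.
1 − 2Q = 0.793104, giving −¼ ln(0.793104) = 0.057950.
d = 0.238462 + 0.057950 = 0.296412.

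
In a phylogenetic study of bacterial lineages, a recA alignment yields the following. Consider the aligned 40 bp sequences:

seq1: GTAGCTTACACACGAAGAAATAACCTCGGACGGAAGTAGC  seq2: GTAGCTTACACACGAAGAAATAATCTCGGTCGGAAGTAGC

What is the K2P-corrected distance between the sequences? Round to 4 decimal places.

0.0518

Of 40 sites, 1 differences are transitions and 1 are transversions, so P = 1/40 = 0.025 and Q = 1/40 = 0.025.
Under the Kimura two-parameter model, d = −½ ln(1 − 2P − Q) − ¼ ln(1 − 2Q).
1 − 2P − Q = 0.925, giving −½ ln(0.925) = 0.038981.
1 − 2Q = 0.95, giving −¼ ln(0.95) = 0.012823.
d = 0.038981 + 0.012823 = 0.051804.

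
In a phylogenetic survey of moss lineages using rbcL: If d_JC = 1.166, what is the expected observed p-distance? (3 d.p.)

0.592

p = (3/4)(1 − e^(−4d/3)) = 0.75 × (1 − e^(-1.554667)) = 0.75 × (1 − 0.211260) = 0.591555.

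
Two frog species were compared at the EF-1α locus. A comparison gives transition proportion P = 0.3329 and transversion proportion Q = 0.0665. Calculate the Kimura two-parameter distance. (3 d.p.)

Under the Kimura two-parameter model, d = −½ ln(1 − 2P − Q) − ¼ ln(1 − 2Q).
1 − 2P − Q = 0.2677, giving −½ ln(0.2677) = 0.658944.
1 − 2Q = 0.867, giving −¼ ln(0.867) = 0.035679.
d = 0.658944 + 0.035679 = 0.694623.

0.695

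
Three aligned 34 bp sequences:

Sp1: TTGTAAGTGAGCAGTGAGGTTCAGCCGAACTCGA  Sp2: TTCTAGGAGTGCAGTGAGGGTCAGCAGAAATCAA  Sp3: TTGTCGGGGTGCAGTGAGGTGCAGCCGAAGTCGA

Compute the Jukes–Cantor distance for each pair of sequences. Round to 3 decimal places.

Sp1–Sp2: 8/34 sites differ → p ≈ 0.235294, d = −0.75 ln(1 − 0.313725) = 0.282358 ≈ 0.282.
Sp1–Sp3: 6/34 sites differ → p ≈ 0.176471, d = −0.75 ln(1 − 0.235295) = 0.201199 ≈ 0.201.
Sp2–Sp3: 8/34 sites differ → p ≈ 0.235294, d = −0.75 ln(1 − 0.313725) = 0.282358 ≈ 0.282.

d(Sp1,Sp2) = 0.282, d(Sp1,Sp3) = 0.201, d(Sp2,Sp3) = 0.282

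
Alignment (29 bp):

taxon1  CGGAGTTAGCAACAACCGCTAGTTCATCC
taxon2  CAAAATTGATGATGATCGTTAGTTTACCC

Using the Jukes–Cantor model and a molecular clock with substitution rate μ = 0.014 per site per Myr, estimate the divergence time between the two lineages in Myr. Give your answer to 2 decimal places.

24.39

The sequences differ at 13 of 29 sites, so p = 13/29 ≈ 0.448276.
d = −(3/4) ln(1 − 4p/3) = −0.75 ln(1 − 0.597701) = −0.75 ln(0.402299)
  = −0.75 × (-0.910560) = 0.682920 substitutions/site.
Under a molecular clock d = 2μt, so t = d/(2μ) = 0.682920 / (2 × 0.014) = 24.39 Myr.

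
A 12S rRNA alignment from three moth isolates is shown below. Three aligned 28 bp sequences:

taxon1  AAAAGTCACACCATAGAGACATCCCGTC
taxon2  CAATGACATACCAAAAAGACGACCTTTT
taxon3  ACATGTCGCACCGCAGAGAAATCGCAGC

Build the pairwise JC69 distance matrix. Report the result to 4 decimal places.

d(taxon1,taxon2) = 0.5565, d(taxon1,taxon3) = 0.4197, d(taxon2,taxon3) = 1.0763

taxon1–taxon2: 11/28 sites differ → p ≈ 0.392857, d = −0.75 ln(1 − 0.523809) = 0.556452 ≈ 0.5565.
taxon1–taxon3: 9/28 sites differ → p ≈ 0.321429, d = −0.75 ln(1 − 0.428572) = 0.419713 ≈ 0.4197.
taxon2–taxon3: 16/28 sites differ → p ≈ 0.571429, d = −0.75 ln(1 − 0.761905) = 1.076314 ≈ 1.0763.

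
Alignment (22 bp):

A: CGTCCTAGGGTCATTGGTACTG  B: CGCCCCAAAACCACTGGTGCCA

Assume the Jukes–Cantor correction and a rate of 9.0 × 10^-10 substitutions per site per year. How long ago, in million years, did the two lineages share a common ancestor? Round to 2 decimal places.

388.15

The sequences differ at 10 of 22 sites (3, 6, 8, 9, 10, 11, 14, 19, 21, 22), so p = 10/22 ≈ 0.454545.
d = −(3/4) ln(1 − 4p/3) = −0.75 ln(1 − 0.60606) = −0.75 ln(0.39394)
  = −0.75 × (-0.931557) = 0.698668 substitutions/site.
Under a molecular clock d = 2μt, so t = d/(2μ) = 0.698668 / (2 × 9.0 × 10^-10) = 388.15 million years.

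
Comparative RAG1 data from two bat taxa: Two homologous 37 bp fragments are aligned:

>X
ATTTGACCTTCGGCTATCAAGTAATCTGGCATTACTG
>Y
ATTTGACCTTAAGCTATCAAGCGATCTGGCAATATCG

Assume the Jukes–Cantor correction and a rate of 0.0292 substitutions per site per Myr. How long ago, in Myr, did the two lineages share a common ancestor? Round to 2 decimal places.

The sequences differ at 7 of 37 sites (11, 12, 22, 23, 32, 35, 36), so p = 7/37 ≈ 0.189189.
d = −(3/4) ln(1 − 4p/3) = −0.75 ln(1 − 0.252252) = −0.75 ln(0.747748)
  = −0.75 × (-0.290689) = 0.218017 substitutions/site.
Under a molecular clock d = 2μt, so t = d/(2μ) = 0.218017 / (2 × 0.0292) = 3.73 Myr.

3.73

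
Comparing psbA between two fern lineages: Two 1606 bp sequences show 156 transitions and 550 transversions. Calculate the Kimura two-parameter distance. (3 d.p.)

0.673

P = 156/1606 ≈ 0.097136 and Q = 550/1606 ≈ 0.342466.
Under the Kimura two-parameter model, d = −½ ln(1 − 2P − Q) − ¼ ln(1 − 2Q).
1 − 2P − Q = 0.463262, giving −½ ln(0.463262) = 0.384731.
1 − 2Q = 0.315068, giving −¼ ln(0.315068) = 0.288742.
d = 0.384731 + 0.288742 = 0.673473.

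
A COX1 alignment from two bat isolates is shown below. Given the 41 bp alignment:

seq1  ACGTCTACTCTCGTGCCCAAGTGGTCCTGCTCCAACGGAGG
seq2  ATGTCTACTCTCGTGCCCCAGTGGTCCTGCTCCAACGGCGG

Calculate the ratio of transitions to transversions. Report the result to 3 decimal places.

Transitions are A↔G and C↔T; transversions are all other mismatches.
Transitions: 1. Transversions: 2.
R = 1/2 = 0.500.

0.500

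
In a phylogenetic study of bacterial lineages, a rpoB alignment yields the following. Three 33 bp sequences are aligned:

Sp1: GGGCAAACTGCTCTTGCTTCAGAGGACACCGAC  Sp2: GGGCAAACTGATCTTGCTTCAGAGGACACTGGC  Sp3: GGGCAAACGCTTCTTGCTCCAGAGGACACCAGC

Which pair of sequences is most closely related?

Sp1 and Sp2

Sp1–Sp2: 3/33 differ, p = 0.091, d = 0.097.
Sp1–Sp3: 6/33 differ, p = 0.182, d = 0.208.
Sp2–Sp3: 6/33 differ, p = 0.182, d = 0.208.
The smallest distance is between Sp1 and Sp2.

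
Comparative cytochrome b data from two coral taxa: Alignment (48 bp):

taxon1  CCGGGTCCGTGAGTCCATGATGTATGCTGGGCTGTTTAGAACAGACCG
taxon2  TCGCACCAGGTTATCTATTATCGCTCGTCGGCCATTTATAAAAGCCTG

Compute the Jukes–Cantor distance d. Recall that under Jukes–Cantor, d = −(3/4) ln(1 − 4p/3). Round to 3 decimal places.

The sequences differ at 23 of 48 sites, so p = 23/48 ≈ 0.479167.
d = −(3/4) ln(1 − 4p/3) = −0.75 ln(1 − 0.638889) = −0.75 ln(0.361111)
  = −0.75 × (-1.018570) = 0.763928 substitutions/site.

0.764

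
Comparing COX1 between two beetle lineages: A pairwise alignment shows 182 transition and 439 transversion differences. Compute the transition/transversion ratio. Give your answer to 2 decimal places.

R = 182/439 = 0.414578… ≈ 0.41 (to 2 d.p.).

0.41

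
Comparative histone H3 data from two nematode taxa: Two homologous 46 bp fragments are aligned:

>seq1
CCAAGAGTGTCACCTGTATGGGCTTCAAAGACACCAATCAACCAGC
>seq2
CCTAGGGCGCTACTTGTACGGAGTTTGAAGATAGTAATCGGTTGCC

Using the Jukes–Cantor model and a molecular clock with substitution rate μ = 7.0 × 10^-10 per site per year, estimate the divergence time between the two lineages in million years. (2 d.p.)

The sequences differ at 20 of 46 sites, so p = 20/46 ≈ 0.434783.
d = −(3/4) ln(1 − 4p/3) = −0.75 ln(1 − 0.579711) = −0.75 ln(0.420289)
  = −0.75 × (-0.866813) = 0.650110 substitutions/site.
Under a molecular clock d = 2μt, so t = d/(2μ) = 0.650110 / (2 × 7.0 × 10^-10) = 464.36 million years.

464.36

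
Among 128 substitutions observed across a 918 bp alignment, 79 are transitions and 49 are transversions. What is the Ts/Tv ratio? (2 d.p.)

1.61

R = 79/49 = 1.612244… ≈ 1.61 (to 2 d.p.).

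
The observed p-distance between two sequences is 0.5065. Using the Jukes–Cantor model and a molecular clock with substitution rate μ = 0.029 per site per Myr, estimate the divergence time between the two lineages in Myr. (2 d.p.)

d = −(3/4) ln(1 − 4p/3) = −0.75 ln(1 − 0.675333) = −0.75 ln(0.324667)
  = −0.75 × (-1.124955) = 0.843716 substitutions/site.
Under a molecular clock d = 2μt, so t = d/(2μ) = 0.843716 / (2 × 0.029) = 14.55 Myr.

14.55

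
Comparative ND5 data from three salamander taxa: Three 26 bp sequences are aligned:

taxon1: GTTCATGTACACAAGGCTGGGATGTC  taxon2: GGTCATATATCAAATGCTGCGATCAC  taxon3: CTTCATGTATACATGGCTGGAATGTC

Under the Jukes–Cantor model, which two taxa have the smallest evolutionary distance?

taxon1 and taxon3

taxon1–taxon2: 9/26 differ, p = 0.346, d = 0.464.
taxon1–taxon3: 4/26 differ, p = 0.154, d = 0.172.
taxon2–taxon3: 11/26 differ, p = 0.423, d = 0.623.
The smallest distance is between taxon1 and taxon3.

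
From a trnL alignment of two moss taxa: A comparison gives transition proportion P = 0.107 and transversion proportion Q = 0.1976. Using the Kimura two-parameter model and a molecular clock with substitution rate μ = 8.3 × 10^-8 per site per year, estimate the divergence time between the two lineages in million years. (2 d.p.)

Under the Kimura two-parameter model, d = −½ ln(1 − 2P − Q) − ¼ ln(1 − 2Q).
1 − 2P − Q = 0.5884, giving −½ ln(0.5884) = 0.265174.
1 − 2Q = 0.6048, giving −¼ ln(0.6048) = 0.125714.
d = 0.265174 + 0.125714 = 0.390888.
Under a molecular clock d = 2μt, so t = d/(2μ) = 0.390888 / (2 × 8.3 × 10^-8) = 2.35 million years.

2.35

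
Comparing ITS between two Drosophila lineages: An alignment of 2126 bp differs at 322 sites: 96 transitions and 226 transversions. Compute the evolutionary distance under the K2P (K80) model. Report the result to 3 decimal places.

0.169

P = 96/2126 ≈ 0.045155 and Q = 226/2126 ≈ 0.106303.
Under the Kimura two-parameter model, d = −½ ln(1 − 2P − Q) − ¼ ln(1 − 2Q).
1 − 2P − Q = 0.803387, giving −½ ln(0.803387) = 0.109459.
1 − 2Q = 0.787394, giving −¼ ln(0.787394) = 0.059757.
d = 0.109459 + 0.059757 = 0.169216.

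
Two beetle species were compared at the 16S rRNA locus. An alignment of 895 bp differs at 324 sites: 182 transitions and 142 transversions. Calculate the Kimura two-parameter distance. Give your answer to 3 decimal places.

P = 182/895 ≈ 0.203352 and Q = 142/895 ≈ 0.158659.
Under the Kimura two-parameter model, d = −½ ln(1 − 2P − Q) − ¼ ln(1 − 2Q).
1 − 2P − Q = 0.434637, giving −½ ln(0.434637) = 0.416622.
1 − 2Q = 0.682682, giving −¼ ln(0.682682) = 0.095432.
d = 0.416622 + 0.095432 = 0.512054.

0.512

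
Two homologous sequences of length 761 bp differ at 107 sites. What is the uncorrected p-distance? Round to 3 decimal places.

0.141

p = 107/761 = 0.140604… ≈ 0.141 (to 3 d.p.).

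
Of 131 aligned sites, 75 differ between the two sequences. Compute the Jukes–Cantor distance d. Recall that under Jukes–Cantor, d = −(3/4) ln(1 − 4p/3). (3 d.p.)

1.081

p = 75/131 ≈ 0.572519.
d = −(3/4) ln(1 − 4p/3) = −0.75 ln(1 − 0.763359) = −0.75 ln(0.236641)
  = −0.75 × (-1.441211) = 1.080908 substitutions/site.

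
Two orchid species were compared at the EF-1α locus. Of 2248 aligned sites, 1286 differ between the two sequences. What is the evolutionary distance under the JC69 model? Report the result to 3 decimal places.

1.079

p = 1286/2248 ≈ 0.572064.
d = −(3/4) ln(1 − 4p/3) = −0.75 ln(1 − 0.762752) = −0.75 ln(0.237248)
  = −0.75 × (-1.438649) = 1.078987 substitutions/site.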